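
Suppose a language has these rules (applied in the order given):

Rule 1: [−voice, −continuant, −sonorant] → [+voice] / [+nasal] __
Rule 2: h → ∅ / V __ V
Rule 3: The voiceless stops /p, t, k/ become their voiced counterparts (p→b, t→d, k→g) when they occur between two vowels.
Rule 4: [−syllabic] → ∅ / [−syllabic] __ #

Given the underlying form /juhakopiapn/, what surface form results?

juagobiap

Rule 1 (post-nasal voicing): no segment meets the environment; /juhakopiapn/ is unchanged.
Rule 2 (intervocalic h-deletion): /h/ occurs between vowels /u/ and /a/, so it deletes. /juhakopiapn/ → juakopiapn.
Rule 3 (intervocalic voicing): /k/ is a voiceless stop between vowels /a/ and /o/, so it voices to [g]. /p/ is a voiceless stop between vowels /o/ and /i/, so it voices to [b]. /juakopiapn/ → juagobiapn.
Rule 4 (final cluster simplification): /n/ is the second consonant of a word-final cluster /pn/, so it deletes. /juagobiapn/ → juagobiap.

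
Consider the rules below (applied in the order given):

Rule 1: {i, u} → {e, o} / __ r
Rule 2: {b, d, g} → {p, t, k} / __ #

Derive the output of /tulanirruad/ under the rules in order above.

Rule 1 (pre-rhotic lowering): /i/ is a high vowel immediately before /r/, so it lowers to [e]. /tulanirruad/ → tulanerruad.
Rule 2 (final devoicing): /d/ is a voiced stop in word-final position, so it devoices to [t]. /tulanerruad/ → tulanerruat.

tulanerruat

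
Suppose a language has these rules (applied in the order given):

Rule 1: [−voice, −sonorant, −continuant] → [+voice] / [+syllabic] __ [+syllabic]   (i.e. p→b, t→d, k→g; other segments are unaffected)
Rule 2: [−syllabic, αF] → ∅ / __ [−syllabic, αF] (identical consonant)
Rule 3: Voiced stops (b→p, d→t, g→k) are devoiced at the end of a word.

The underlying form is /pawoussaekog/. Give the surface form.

Rule 1 (intervocalic voicing): /k/ is a voiceless stop between vowels /e/ and /o/, so it voices to [g]. /pawoussaekog/ → pawoussaegog.
Rule 2 (degemination): /ss/ is a geminate; the first /s/ deletes. /pawoussaegog/ → pawousaegog.
Rule 3 (final devoicing): /g/ is a voiced stop in word-final position, so it devoices to [k]. /pawousaegog/ → pawousaegok.

pawousaegok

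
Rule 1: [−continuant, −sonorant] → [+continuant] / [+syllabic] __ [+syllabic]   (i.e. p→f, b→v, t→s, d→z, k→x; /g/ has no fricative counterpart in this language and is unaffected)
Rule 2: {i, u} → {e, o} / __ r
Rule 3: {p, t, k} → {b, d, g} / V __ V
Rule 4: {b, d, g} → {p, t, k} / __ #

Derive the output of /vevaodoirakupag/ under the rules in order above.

vevaozoeraxufak

Rule 1 (intervocalic spirantization): /d/ is a stop between vowels /o/ and /o/, so it spirantizes to the fricative [z]. /k/ is a stop between vowels /a/ and /u/, so it spirantizes to the fricative [x]. /p/ is a stop between vowels /u/ and /a/, so it spirantizes to the fricative [f]. /vevaodoirakupag/ → vevaozoiraxufag.
Rule 2 (pre-rhotic lowering): /i/ is a high vowel immediately before /r/, so it lowers to [e]. /vevaozoiraxufag/ → vevaozoeraxufag.
Rule 3 (intervocalic voicing): no segment meets the environment; /vevaozoeraxufag/ is unchanged.
Rule 4 (final devoicing): /g/ is a voiced stop in word-final position, so it devoices to [k]. /vevaozoeraxufag/ → vevaozoeraxufak.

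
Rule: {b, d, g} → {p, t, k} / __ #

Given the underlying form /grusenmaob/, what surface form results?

/b/ is a voiced stop in word-final position, so it devoices to [p].
Surface form: [grusenmaop].

grusenmaop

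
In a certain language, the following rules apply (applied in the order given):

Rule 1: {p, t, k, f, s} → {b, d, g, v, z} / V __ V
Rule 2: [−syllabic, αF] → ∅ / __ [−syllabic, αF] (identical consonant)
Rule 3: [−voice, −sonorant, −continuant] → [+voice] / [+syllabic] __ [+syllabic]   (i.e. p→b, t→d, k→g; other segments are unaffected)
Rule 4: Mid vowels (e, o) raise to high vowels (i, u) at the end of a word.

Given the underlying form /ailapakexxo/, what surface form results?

Rule 1 (intervocalic voicing): /p/ is a voiceless obstruent between vowels /a/ and /a/, so it voices to [b]. /k/ is a voiceless obstruent between vowels /a/ and /e/, so it voices to [g]. /ailapakexxo/ → ailabagexxo.
Rule 2 (degemination): /xx/ is a geminate; the first /x/ deletes. /ailabagexxo/ → ailabagexo.
Rule 3 (intervocalic voicing): no segment meets the environment; /ailabagexo/ is unchanged.
Rule 4 (final vowel raising): /o/ is a mid vowel in word-final position, so it raises to [u]. /ailabagexo/ → ailabagexu.

ailabagexu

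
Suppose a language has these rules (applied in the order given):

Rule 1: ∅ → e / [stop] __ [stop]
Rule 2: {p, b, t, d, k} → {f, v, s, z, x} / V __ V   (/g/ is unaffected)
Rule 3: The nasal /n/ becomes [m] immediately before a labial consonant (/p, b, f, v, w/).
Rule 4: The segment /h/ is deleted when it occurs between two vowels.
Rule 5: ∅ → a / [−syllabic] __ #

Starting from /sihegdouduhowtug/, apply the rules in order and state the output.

siegezouzuowtuga

Rule 1 (stop-cluster e-epenthesis): /g/ and /d/ form a stop–stop cluster, so [e] is inserted between them. /sihegdouduhowtug/ → sihegedouduhowtug.
Rule 2 (intervocalic spirantization): /d/ is a stop between vowels /e/ and /o/, so it spirantizes to the fricative [z]. /d/ is a stop between vowels /u/ and /u/, so it spirantizes to the fricative [z]. /sihegedouduhowtug/ → sihegezouzuhowtug.
Rule 3 (nasal place assimilation): no segment meets the environment; /sihegezouzuhowtug/ is unchanged.
Rule 4 (intervocalic h-deletion): /h/ occurs between vowels /i/ and /e/, so it deletes. /h/ occurs between vowels /u/ and /o/, so it deletes. /sihegezouzuhowtug/ → siegezouzuowtug.
Rule 5 (final a-epenthesis): the form ends in the consonant /g/, so [a] is inserted word-finally. /siegezouzuowtug/ → siegezouzuowtuga.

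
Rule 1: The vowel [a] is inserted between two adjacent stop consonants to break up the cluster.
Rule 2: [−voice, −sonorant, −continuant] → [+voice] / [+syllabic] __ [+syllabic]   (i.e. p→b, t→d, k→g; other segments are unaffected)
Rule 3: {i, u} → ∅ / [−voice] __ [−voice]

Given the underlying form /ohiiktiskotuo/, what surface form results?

Rule 1 (stop-cluster a-epenthesis): /k/ and /t/ form a stop–stop cluster, so [a] is inserted between them. /ohiiktiskotuo/ → ohiikatiskotuo.
Rule 2 (intervocalic voicing): /k/ is a voiceless stop between vowels /i/ and /a/, so it voices to [g]. /t/ is a voiceless stop between vowels /a/ and /i/, so it voices to [d]. /t/ is a voiceless stop between vowels /o/ and /u/, so it voices to [d]. /ohiikatiskotuo/ → ohiigadiskoduo.
Rule 3 (high vowel syncope): no segment meets the environment; /ohiigadiskoduo/ is unchanged.

ohiigadiskoduo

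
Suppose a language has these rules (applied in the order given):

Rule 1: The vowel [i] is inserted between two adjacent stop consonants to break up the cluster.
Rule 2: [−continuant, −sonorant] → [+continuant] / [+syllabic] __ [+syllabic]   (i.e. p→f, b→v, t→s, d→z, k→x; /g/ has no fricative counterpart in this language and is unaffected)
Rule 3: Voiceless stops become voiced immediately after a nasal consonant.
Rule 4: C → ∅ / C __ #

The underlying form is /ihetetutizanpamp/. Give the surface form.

Rule 1 (stop-cluster i-epenthesis): no segment meets the environment; /ihetetutizanpamp/ is unchanged.
Rule 2 (intervocalic spirantization): /t/ is a stop between vowels /e/ and /e/, so it spirantizes to the fricative [s]. /t/ is a stop between vowels /e/ and /u/, so it spirantizes to the fricative [s]. /t/ is a stop between vowels /u/ and /i/, so it spirantizes to the fricative [s]. /ihetetutizanpamp/ → ihesesusizanpamp.
Rule 3 (post-nasal voicing): /p/ is a voiceless stop immediately after the nasal /n/, so it voices to [b]. /p/ is a voiceless stop immediately after the nasal /m/, so it voices to [b]. /ihesesusizanpamp/ → ihesesusizanbamb.
Rule 4 (final cluster simplification): /b/ is the second consonant of a word-final cluster /mb/, so it deletes. /ihesesusizanbamb/ → ihesesusizanbam.

ihesesusizanbam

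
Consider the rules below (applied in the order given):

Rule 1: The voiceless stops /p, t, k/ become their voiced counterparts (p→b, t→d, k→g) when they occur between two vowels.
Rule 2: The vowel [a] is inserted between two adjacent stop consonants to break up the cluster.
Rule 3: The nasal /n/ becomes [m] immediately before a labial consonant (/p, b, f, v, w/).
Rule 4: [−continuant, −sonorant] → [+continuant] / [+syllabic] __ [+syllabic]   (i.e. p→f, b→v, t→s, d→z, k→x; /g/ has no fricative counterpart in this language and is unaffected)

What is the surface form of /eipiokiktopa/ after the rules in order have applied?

eiviogixasova

Rule 1 (intervocalic voicing): /p/ is a voiceless stop between vowels /i/ and /i/, so it voices to [b]. /k/ is a voiceless stop between vowels /o/ and /i/, so it voices to [g]. /p/ is a voiceless stop between vowels /o/ and /a/, so it voices to [b]. /eipiokiktopa/ → eibiogiktoba.
Rule 2 (stop-cluster a-epenthesis): /k/ and /t/ form a stop–stop cluster, so [a] is inserted between them. /eibiogiktoba/ → eibiogikatoba.
Rule 3 (nasal place assimilation): no segment meets the environment; /eibiogikatoba/ is unchanged.
Rule 4 (intervocalic spirantization): /b/ is a stop between vowels /i/ and /i/, so it spirantizes to the fricative [v]. /k/ is a stop between vowels /i/ and /a/, so it spirantizes to the fricative [x]. /t/ is a stop between vowels /a/ and /o/, so it spirantizes to the fricative [s]. /b/ is a stop between vowels /o/ and /a/, so it spirantizes to the fricative [v]. /eibiogikatoba/ → eiviogixasova.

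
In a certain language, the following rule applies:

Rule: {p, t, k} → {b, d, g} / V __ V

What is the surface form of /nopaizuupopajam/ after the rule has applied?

nobaizuubobajam

/p/ is a voiceless stop between vowels /o/ and /a/, so it voices to [b].
/p/ is a voiceless stop between vowels /u/ and /o/, so it voices to [b].
/p/ is a voiceless stop between vowels /o/ and /a/, so it voices to [b].
Surface form: [nobaizuubobajam].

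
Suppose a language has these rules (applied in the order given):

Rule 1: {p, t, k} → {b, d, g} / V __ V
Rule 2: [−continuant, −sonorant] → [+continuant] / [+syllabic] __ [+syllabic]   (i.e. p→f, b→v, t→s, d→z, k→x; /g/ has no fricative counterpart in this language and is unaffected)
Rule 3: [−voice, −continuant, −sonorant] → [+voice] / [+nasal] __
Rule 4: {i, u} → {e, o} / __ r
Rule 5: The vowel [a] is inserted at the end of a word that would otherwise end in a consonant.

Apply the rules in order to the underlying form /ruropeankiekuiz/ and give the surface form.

Rule 1 (intervocalic voicing): /p/ is a voiceless stop between vowels /o/ and /e/, so it voices to [b]. /k/ is a voiceless stop between vowels /e/ and /u/, so it voices to [g]. /ruropeankiekuiz/ → rurobeankieguiz.
Rule 2 (intervocalic spirantization): /b/ is a stop between vowels /o/ and /e/, so it spirantizes to the fricative [v]. /rurobeankieguiz/ → ruroveankieguiz.
Rule 3 (post-nasal voicing): /k/ is a voiceless stop immediately after the nasal /n/, so it voices to [g]. /ruroveankieguiz/ → ruroveangieguiz.
Rule 4 (pre-rhotic lowering): /u/ is a high vowel immediately before /r/, so it lowers to [o]. /ruroveangieguiz/ → roroveangieguiz.
Rule 5 (final a-epenthesis): the form ends in the consonant /z/, so [a] is inserted word-finally. /roroveangieguiz/ → roroveangieguiza.

roroveangieguiza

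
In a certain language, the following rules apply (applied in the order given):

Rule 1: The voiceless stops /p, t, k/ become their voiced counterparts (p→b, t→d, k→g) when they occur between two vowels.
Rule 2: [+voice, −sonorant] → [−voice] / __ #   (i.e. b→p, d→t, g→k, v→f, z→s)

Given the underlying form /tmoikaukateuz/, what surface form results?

tmoigaugadeus

Rule 1 (intervocalic voicing): /k/ is a voiceless stop between vowels /i/ and /a/, so it voices to [g]. /k/ is a voiceless stop between vowels /u/ and /a/, so it voices to [g]. /t/ is a voiceless stop between vowels /a/ and /e/, so it voices to [d]. /tmoikaukateuz/ → tmoigaugadeuz.
Rule 2 (final devoicing): /z/ is a voiced obstruent in word-final position, so it devoices to [s]. /tmoigaugadeuz/ → tmoigaugadeus.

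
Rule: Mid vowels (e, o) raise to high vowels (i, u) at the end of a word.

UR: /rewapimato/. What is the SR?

rewapimatu

Scanning /rewapimato/: /e/ at position 2 is not in the conditioning environment; /o/ is a mid vowel in word-final position, so it raises to [u].
Result: [rewapimatu].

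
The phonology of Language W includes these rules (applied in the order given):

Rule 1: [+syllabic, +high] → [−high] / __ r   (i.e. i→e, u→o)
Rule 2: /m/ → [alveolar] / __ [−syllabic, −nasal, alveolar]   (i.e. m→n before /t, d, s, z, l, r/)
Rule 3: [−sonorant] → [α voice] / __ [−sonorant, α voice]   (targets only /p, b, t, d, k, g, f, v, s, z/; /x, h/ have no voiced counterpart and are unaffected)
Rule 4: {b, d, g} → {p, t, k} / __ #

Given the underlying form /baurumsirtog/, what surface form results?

baorunsertok

Rule 1 (pre-rhotic lowering): /u/ is a high vowel immediately before /r/, so it lowers to [o]. /i/ is a high vowel immediately before /r/, so it lowers to [e]. /baurumsirtog/ → baorumsertog.
Rule 2 (nasal place assimilation): /m/ precedes the alveolar consonant /s/, so it assimilates in place to [n]. /baorumsertog/ → baorunsertog.
Rule 3 (regressive voicing assimilation): no segment meets the environment; /baorunsertog/ is unchanged.
Rule 4 (final devoicing): /g/ is a voiced stop in word-final position, so it devoices to [k]. /baorunsertog/ → baorunsertok.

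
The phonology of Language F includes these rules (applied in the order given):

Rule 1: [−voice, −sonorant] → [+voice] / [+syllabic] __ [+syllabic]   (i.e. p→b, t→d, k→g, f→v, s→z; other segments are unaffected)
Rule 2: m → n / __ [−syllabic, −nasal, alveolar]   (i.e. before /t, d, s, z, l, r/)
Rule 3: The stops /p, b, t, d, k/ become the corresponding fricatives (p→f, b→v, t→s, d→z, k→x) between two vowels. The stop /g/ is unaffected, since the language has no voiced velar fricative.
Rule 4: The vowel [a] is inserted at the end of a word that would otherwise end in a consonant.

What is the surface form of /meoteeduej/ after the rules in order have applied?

meozeezueja

Rule 1 (intervocalic voicing): /t/ is a voiceless obstruent between vowels /o/ and /e/, so it voices to [d]. /meoteeduej/ → meodeeduej.
Rule 2 (nasal place assimilation): no segment meets the environment; /meodeeduej/ is unchanged.
Rule 3 (intervocalic spirantization): /d/ is a stop between vowels /o/ and /e/, so it spirantizes to the fricative [z]. /d/ is a stop between vowels /e/ and /u/, so it spirantizes to the fricative [z]. /meodeeduej/ → meozeezuej.
Rule 4 (final a-epenthesis): the form ends in the consonant /j/, so [a] is inserted word-finally. /meozeezuej/ → meozeezueja.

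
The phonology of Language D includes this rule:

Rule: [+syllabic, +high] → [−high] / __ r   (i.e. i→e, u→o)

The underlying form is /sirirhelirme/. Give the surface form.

sererhelerme

/i/ is a high vowel immediately before /r/, so it lowers to [e].
/i/ is a high vowel immediately before /r/, so it lowers to [e].
/i/ is a high vowel immediately before /r/, so it lowers to [e].
Surface form: [sererhelerme].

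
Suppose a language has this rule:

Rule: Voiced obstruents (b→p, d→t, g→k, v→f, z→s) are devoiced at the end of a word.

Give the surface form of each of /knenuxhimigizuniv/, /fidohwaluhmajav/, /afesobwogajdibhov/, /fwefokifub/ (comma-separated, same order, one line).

knenuxhimigizunif, fidohwaluhmajaf, afesobwogajdibhof, fwefokifup

/knenuxhimigizuniv/: /v/ is a voiced obstruent in word-final position, so it devoices to [f]. → [knenuxhimigizunif].
/fidohwaluhmajav/: /v/ is a voiced obstruent in word-final position, so it devoices to [f]. → [fidohwaluhmajaf].
/afesobwogajdibhov/: /v/ is a voiced obstruent in word-final position, so it devoices to [f]. → [afesobwogajdibhof].
/fwefokifub/: /b/ is a voiced obstruent in word-final position, so it devoices to [p]. → [fwefokifup].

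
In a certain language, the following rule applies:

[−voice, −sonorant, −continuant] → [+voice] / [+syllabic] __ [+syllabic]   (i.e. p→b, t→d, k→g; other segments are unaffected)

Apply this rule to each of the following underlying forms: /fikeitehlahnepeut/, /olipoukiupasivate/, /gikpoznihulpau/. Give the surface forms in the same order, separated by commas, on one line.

figeidehlahnebeut, olibougiubasivade, gikpoznihulpau

/fikeitehlahnepeut/: /k/ is a voiceless stop between vowels /i/ and /e/, so it voices to [g]. /t/ is a voiceless stop between vowels /i/ and /e/, so it voices to [d]. /p/ is a voiceless stop between vowels /e/ and /e/, so it voices to [b]. → [figeidehlahnebeut].
/olipoukiupasivate/: /p/ is a voiceless stop between vowels /i/ and /o/, so it voices to [b]. /k/ is a voiceless stop between vowels /u/ and /i/, so it voices to [g]. /p/ is a voiceless stop between vowels /u/ and /a/, so it voices to [b]. /t/ is a voiceless stop between vowels /a/ and /e/, so it voices to [d]. → [olibougiubasivade].
/gikpoznihulpau/: the rule's environment is not met; surfaces unchanged as [gikpoznihulpau].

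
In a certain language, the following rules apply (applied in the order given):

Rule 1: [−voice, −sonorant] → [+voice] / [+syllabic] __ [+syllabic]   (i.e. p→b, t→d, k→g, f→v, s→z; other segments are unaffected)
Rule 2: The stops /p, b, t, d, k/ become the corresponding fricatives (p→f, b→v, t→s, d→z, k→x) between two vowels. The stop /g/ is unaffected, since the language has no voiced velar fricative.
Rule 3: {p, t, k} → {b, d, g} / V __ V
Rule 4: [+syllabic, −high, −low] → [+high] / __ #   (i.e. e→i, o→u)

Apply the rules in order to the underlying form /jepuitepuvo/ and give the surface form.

jevuizevuvu

Rule 1 (intervocalic voicing): /p/ is a voiceless obstruent between vowels /e/ and /u/, so it voices to [b]. /t/ is a voiceless obstruent between vowels /i/ and /e/, so it voices to [d]. /p/ is a voiceless obstruent between vowels /e/ and /u/, so it voices to [b]. /jepuitepuvo/ → jebuidebuvo.
Rule 2 (intervocalic spirantization): /b/ is a stop between vowels /e/ and /u/, so it spirantizes to the fricative [v]. /d/ is a stop between vowels /i/ and /e/, so it spirantizes to the fricative [z]. /b/ is a stop between vowels /e/ and /u/, so it spirantizes to the fricative [v]. /jebuidebuvo/ → jevuizevuvo.
Rule 3 (intervocalic voicing): no segment meets the environment; /jevuizevuvo/ is unchanged.
Rule 4 (final vowel raising): /o/ is a mid vowel in word-final position, so it raises to [u]. /jevuizevuvo/ → jevuizevuvu.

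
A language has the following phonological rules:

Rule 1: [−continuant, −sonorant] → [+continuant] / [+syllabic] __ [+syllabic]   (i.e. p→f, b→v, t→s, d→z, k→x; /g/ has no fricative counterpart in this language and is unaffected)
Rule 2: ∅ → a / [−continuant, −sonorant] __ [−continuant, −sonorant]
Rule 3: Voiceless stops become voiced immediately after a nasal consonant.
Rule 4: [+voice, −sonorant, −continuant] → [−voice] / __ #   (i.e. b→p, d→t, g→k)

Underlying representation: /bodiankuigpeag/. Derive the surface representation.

Rule 1 (intervocalic spirantization): /d/ is a stop between vowels /o/ and /i/, so it spirantizes to the fricative [z]. /bodiankuigpeag/ → boziankuigpeag.
Rule 2 (stop-cluster a-epenthesis): /g/ and /p/ form a stop–stop cluster, so [a] is inserted between them. /boziankuigpeag/ → boziankuigapeag.
Rule 3 (post-nasal voicing): /k/ is a voiceless stop immediately after the nasal /n/, so it voices to [g]. /boziankuigapeag/ → bozianguigapeag.
Rule 4 (final devoicing): /g/ is a voiced stop in word-final position, so it devoices to [k]. /bozianguigapeag/ → bozianguigapeak.

bozianguigapeak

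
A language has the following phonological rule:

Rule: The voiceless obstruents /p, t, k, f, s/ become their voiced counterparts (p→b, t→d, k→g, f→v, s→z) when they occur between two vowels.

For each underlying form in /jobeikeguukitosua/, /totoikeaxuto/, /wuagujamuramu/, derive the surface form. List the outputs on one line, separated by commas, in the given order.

/jobeikeguukitosua/: /k/ is a voiceless obstruent between vowels /i/ and /e/, so it voices to [g]. /k/ is a voiceless obstruent between vowels /u/ and /i/, so it voices to [g]. /t/ is a voiceless obstruent between vowels /i/ and /o/, so it voices to [d]. /s/ is a voiceless obstruent between vowels /o/ and /u/, so it voices to [z]. → [jobeigeguugidozua].
/totoikeaxuto/: /t/ is a voiceless obstruent between vowels /o/ and /o/, so it voices to [d]. /k/ is a voiceless obstruent between vowels /i/ and /e/, so it voices to [g]. /t/ is a voiceless obstruent between vowels /u/ and /o/, so it voices to [d]. → [todoigeaxudo].
/wuagujamuramu/: the rule's environment is not met; surfaces unchanged as [wuagujamuramu].

jobeigeguugidozua, todoigeaxudo, wuagujamuramu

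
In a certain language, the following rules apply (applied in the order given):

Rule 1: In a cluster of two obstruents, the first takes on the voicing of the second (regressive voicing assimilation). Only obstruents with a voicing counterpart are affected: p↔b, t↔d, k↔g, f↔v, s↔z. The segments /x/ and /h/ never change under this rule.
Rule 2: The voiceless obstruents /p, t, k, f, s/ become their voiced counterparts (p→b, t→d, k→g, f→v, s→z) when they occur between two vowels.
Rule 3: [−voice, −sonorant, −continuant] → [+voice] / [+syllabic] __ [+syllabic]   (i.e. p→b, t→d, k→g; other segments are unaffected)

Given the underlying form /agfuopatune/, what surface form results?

akfuobadune

Rule 1 (regressive voicing assimilation): /g/ precedes the voiceless obstruent /f/, so it devoices to [k] by assimilation. /agfuopatune/ → akfuopatune.
Rule 2 (intervocalic voicing): /p/ is a voiceless obstruent between vowels /o/ and /a/, so it voices to [b]. /t/ is a voiceless obstruent between vowels /a/ and /u/, so it voices to [d]. /akfuopatune/ → akfuobadune.
Rule 3 (intervocalic voicing): no segment meets the environment; /akfuobadune/ is unchanged.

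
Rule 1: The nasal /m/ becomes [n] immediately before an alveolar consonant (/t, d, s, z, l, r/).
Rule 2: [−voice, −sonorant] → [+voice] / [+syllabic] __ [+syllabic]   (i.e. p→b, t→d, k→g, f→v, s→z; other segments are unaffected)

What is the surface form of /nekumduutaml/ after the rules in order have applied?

Rule 1 (nasal place assimilation): /m/ precedes the alveolar consonant /d/, so it assimilates in place to [n]. /m/ precedes the alveolar consonant /l/, so it assimilates in place to [n]. /nekumduutaml/ → nekunduutanl.
Rule 2 (intervocalic voicing): /k/ is a voiceless obstruent between vowels /e/ and /u/, so it voices to [g]. /t/ is a voiceless obstruent between vowels /u/ and /a/, so it voices to [d]. /nekunduutanl/ → negunduudanl.

negunduudanl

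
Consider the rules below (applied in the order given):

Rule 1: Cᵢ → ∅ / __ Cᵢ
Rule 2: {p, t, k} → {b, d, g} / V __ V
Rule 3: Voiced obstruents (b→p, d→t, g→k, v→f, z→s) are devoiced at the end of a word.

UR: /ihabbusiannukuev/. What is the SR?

ihabusianuguef

Rule 1 (degemination): /bb/ is a geminate; the first /b/ deletes. /nn/ is a geminate; the first /n/ deletes. /ihabbusiannukuev/ → ihabusianukuev.
Rule 2 (intervocalic voicing): /k/ is a voiceless stop between vowels /u/ and /u/, so it voices to [g]. /ihabusianukuev/ → ihabusianuguev.
Rule 3 (final devoicing): /v/ is a voiced obstruent in word-final position, so it devoices to [f]. /ihabusianuguev/ → ihabusianuguef.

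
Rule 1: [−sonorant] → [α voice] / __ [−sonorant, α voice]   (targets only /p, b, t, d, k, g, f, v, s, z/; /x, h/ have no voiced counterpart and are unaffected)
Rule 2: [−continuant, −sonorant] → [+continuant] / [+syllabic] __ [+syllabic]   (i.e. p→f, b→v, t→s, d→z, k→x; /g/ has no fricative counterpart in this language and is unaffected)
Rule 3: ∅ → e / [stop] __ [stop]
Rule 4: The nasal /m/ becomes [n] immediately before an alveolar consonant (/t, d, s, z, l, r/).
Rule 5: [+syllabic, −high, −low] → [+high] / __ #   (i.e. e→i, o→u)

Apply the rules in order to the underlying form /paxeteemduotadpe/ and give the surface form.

paxeseenduosatepi

Rule 1 (regressive voicing assimilation): /d/ precedes the voiceless obstruent /p/, so it devoices to [t] by assimilation. /paxeteemduotadpe/ → paxeteemduotatpe.
Rule 2 (intervocalic spirantization): /t/ is a stop between vowels /e/ and /e/, so it spirantizes to the fricative [s]. /t/ is a stop between vowels /o/ and /a/, so it spirantizes to the fricative [s]. /paxeteemduotatpe/ → paxeseemduosatpe.
Rule 3 (stop-cluster e-epenthesis): /t/ and /p/ form a stop–stop cluster, so [e] is inserted between them. /paxeseemduosatpe/ → paxeseemduosatepe.
Rule 4 (nasal place assimilation): /m/ precedes the alveolar consonant /d/, so it assimilates in place to [n]. /paxeseemduosatepe/ → paxeseenduosatepe.
Rule 5 (final vowel raising): /e/ is a mid vowel in word-final position, so it raises to [i]. /paxeseenduosatepe/ → paxeseenduosatepi.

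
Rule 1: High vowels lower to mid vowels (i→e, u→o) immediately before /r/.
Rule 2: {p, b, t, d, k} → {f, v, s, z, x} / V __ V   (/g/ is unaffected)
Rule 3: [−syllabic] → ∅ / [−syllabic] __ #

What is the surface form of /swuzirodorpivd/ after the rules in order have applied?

swuzerozorpiv

Rule 1 (pre-rhotic lowering): /i/ is a high vowel immediately before /r/, so it lowers to [e]. /swuzirodorpivd/ → swuzerodorpivd.
Rule 2 (intervocalic spirantization): /d/ is a stop between vowels /o/ and /o/, so it spirantizes to the fricative [z]. /swuzerodorpivd/ → swuzerozorpivd.
Rule 3 (final cluster simplification): /d/ is the second consonant of a word-final cluster /vd/, so it deletes. /swuzerozorpivd/ → swuzerozorpiv.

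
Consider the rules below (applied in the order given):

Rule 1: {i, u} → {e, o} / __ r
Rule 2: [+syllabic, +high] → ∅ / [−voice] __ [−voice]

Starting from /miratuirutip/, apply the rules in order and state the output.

meratuerutp

Rule 1 (pre-rhotic lowering): /i/ is a high vowel immediately before /r/, so it lowers to [e]. /i/ is a high vowel immediately before /r/, so it lowers to [e]. /miratuirutip/ → meratuerutip.
Rule 2 (high vowel syncope): /i/ is a high vowel flanked by voiceless consonants /t/ and /p/, so it deletes. /meratuerutip/ → meratuerutp.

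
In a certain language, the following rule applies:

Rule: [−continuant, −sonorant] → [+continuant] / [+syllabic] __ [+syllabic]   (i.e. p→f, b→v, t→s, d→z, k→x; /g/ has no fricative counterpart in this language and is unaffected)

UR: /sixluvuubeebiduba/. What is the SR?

sixluvuuveevizuva

/b/ is a stop between vowels /u/ and /e/, so it spirantizes to the fricative [v].
/b/ is a stop between vowels /e/ and /i/, so it spirantizes to the fricative [v].
/d/ is a stop between vowels /i/ and /u/, so it spirantizes to the fricative [z].
/b/ is a stop between vowels /u/ and /a/, so it spirantizes to the fricative [v].
Surface form: [sixluvuuveevizuva].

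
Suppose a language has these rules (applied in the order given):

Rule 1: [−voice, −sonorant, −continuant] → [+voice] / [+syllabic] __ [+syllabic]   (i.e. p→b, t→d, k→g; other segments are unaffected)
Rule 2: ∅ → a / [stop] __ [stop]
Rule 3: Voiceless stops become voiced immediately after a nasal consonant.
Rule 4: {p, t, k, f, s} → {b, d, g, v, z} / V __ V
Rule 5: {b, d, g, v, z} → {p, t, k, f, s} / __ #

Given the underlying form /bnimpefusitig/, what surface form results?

bnimbevuzidik

Rule 1 (intervocalic voicing): /t/ is a voiceless stop between vowels /i/ and /i/, so it voices to [d]. /bnimpefusitig/ → bnimpefusidig.
Rule 2 (stop-cluster a-epenthesis): no segment meets the environment; /bnimpefusidig/ is unchanged.
Rule 3 (post-nasal voicing): /p/ is a voiceless stop immediately after the nasal /m/, so it voices to [b]. /bnimpefusidig/ → bnimbefusidig.
Rule 4 (intervocalic voicing): /f/ is a voiceless obstruent between vowels /e/ and /u/, so it voices to [v]. /s/ is a voiceless obstruent between vowels /u/ and /i/, so it voices to [z]. /bnimbefusidig/ → bnimbevuzidig.
Rule 5 (final devoicing): /g/ is a voiced obstruent in word-final position, so it devoices to [k]. /bnimbevuzidig/ → bnimbevuzidik.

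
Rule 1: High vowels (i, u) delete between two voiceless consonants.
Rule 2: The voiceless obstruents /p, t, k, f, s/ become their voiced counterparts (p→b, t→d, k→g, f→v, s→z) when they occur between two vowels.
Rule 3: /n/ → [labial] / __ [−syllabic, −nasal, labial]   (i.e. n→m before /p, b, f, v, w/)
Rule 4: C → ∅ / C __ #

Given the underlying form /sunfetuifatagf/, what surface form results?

Rule 1 (high vowel syncope): no segment meets the environment; /sunfetuifatagf/ is unchanged.
Rule 2 (intervocalic voicing): /t/ is a voiceless obstruent between vowels /e/ and /u/, so it voices to [d]. /f/ is a voiceless obstruent between vowels /i/ and /a/, so it voices to [v]. /t/ is a voiceless obstruent between vowels /a/ and /a/, so it voices to [d]. /sunfetuifatagf/ → sunfeduivadagf.
Rule 3 (nasal place assimilation): /n/ precedes the labial consonant /f/, so it assimilates in place to [m]. /sunfeduivadagf/ → sumfeduivadagf.
Rule 4 (final cluster simplification): /f/ is the second consonant of a word-final cluster /gf/, so it deletes. /sumfeduivadagf/ → sumfeduivadag.

sumfeduivadag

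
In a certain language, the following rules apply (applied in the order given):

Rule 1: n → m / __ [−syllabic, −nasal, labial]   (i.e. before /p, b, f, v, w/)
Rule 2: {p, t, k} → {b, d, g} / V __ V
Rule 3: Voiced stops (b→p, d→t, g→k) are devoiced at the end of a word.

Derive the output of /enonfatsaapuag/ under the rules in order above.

Rule 1 (nasal place assimilation): /n/ precedes the labial consonant /f/, so it assimilates in place to [m]. /enonfatsaapuag/ → enomfatsaapuag.
Rule 2 (intervocalic voicing): /p/ is a voiceless stop between vowels /a/ and /u/, so it voices to [b]. /enomfatsaapuag/ → enomfatsaabuag.
Rule 3 (final devoicing): /g/ is a voiced stop in word-final position, so it devoices to [k]. /enomfatsaabuag/ → enomfatsaabuak.

enomfatsaabuak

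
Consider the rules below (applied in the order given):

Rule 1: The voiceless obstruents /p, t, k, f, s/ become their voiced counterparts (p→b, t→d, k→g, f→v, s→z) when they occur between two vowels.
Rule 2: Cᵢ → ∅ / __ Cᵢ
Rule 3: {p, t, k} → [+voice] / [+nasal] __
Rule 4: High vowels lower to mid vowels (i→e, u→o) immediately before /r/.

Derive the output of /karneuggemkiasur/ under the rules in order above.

Rule 1 (intervocalic voicing): /s/ is a voiceless obstruent between vowels /a/ and /u/, so it voices to [z]. /karneuggemkiasur/ → karneuggemkiazur.
Rule 2 (degemination): /gg/ is a geminate; the first /g/ deletes. /karneuggemkiazur/ → karneugemkiazur.
Rule 3 (post-nasal voicing): /k/ is a voiceless stop immediately after the nasal /m/, so it voices to [g]. /karneugemkiazur/ → karneugemgiazur.
Rule 4 (pre-rhotic lowering): /u/ is a high vowel immediately before /r/, so it lowers to [o]. /karneugemgiazur/ → karneugemgiazor.

karneugemgiazor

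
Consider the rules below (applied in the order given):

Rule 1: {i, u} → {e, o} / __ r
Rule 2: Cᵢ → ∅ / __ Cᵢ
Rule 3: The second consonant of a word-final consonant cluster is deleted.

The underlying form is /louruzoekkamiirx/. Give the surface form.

Rule 1 (pre-rhotic lowering): /u/ is a high vowel immediately before /r/, so it lowers to [o]. /i/ is a high vowel immediately before /r/, so it lowers to [e]. /louruzoekkamiirx/ → looruzoekkamierx.
Rule 2 (degemination): /kk/ is a geminate; the first /k/ deletes. /looruzoekkamierx/ → looruzoekamierx.
Rule 3 (final cluster simplification): /x/ is the second consonant of a word-final cluster /rx/, so it deletes. /looruzoekamierx/ → looruzoekamier.

looruzoekamier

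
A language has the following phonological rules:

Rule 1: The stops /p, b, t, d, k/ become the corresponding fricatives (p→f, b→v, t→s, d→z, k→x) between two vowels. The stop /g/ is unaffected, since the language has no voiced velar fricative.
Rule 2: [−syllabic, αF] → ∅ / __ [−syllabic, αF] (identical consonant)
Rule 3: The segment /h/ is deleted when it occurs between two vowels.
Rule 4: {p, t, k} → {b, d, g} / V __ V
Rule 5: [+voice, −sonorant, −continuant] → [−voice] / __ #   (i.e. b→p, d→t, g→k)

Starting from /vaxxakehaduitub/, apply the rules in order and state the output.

vaxaxeazuisup

Rule 1 (intervocalic spirantization): /k/ is a stop between vowels /a/ and /e/, so it spirantizes to the fricative [x]. /d/ is a stop between vowels /a/ and /u/, so it spirantizes to the fricative [z]. /t/ is a stop between vowels /i/ and /u/, so it spirantizes to the fricative [s]. /vaxxakehaduitub/ → vaxxaxehazuisub.
Rule 2 (degemination): /xx/ is a geminate; the first /x/ deletes. /vaxxaxehazuisub/ → vaxaxehazuisub.
Rule 3 (intervocalic h-deletion): /h/ occurs between vowels /e/ and /a/, so it deletes. /vaxaxehazuisub/ → vaxaxeazuisub.
Rule 4 (intervocalic voicing): no segment meets the environment; /vaxaxeazuisub/ is unchanged.
Rule 5 (final devoicing): /b/ is a voiced stop in word-final position, so it devoices to [p]. /vaxaxeazuisub/ → vaxaxeazuisup.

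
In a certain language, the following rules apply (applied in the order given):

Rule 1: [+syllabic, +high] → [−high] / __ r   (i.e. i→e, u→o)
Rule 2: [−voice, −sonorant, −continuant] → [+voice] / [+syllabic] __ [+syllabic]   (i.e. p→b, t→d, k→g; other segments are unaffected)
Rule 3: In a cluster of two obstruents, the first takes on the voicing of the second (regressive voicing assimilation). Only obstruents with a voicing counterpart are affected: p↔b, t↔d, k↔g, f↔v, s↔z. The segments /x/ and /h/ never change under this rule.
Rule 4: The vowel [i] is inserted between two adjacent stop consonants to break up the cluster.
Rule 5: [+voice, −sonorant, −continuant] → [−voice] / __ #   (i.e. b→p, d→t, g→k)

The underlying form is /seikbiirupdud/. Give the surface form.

Rule 1 (pre-rhotic lowering): /i/ is a high vowel immediately before /r/, so it lowers to [e]. /seikbiirupdud/ → seikbierupdud.
Rule 2 (intervocalic voicing): no segment meets the environment; /seikbierupdud/ is unchanged.
Rule 3 (regressive voicing assimilation): /k/ precedes the voiced obstruent /b/, so it voices to [g] by assimilation. /p/ precedes the voiced obstruent /d/, so it voices to [b] by assimilation. /seikbierupdud/ → seigbierubdud.
Rule 4 (stop-cluster i-epenthesis): /g/ and /b/ form a stop–stop cluster, so [i] is inserted between them. /b/ and /d/ form a stop–stop cluster, so [i] is inserted between them. /seigbierubdud/ → seigibierubidud.
Rule 5 (final devoicing): /d/ is a voiced stop in word-final position, so it devoices to [t]. /seigibierubidud/ → seigibierubidut.

seigibierubidut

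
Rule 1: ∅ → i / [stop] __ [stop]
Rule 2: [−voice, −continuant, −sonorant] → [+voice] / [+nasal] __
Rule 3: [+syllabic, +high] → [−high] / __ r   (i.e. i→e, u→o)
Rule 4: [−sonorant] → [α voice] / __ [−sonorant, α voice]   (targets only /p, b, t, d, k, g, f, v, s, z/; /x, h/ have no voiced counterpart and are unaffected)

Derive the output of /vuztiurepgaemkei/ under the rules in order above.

vustiorepigaemgei

Rule 1 (stop-cluster i-epenthesis): /p/ and /g/ form a stop–stop cluster, so [i] is inserted between them. /vuztiurepgaemkei/ → vuztiurepigaemkei.
Rule 2 (post-nasal voicing): /k/ is a voiceless stop immediately after the nasal /m/, so it voices to [g]. /vuztiurepigaemkei/ → vuztiurepigaemgei.
Rule 3 (pre-rhotic lowering): /u/ is a high vowel immediately before /r/, so it lowers to [o]. /vuztiurepigaemgei/ → vuztiorepigaemgei.
Rule 4 (regressive voicing assimilation): /z/ precedes the voiceless obstruent /t/, so it devoices to [s] by assimilation. /vuztiorepigaemgei/ → vustiorepigaemgei.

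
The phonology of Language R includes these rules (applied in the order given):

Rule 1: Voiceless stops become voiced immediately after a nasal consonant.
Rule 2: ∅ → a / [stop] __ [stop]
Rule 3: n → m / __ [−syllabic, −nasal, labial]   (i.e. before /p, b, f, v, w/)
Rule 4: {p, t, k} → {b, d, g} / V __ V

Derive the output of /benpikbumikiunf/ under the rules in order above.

Rule 1 (post-nasal voicing): /p/ is a voiceless stop immediately after the nasal /n/, so it voices to [b]. /benpikbumikiunf/ → benbikbumikiunf.
Rule 2 (stop-cluster a-epenthesis): /k/ and /b/ form a stop–stop cluster, so [a] is inserted between them. /benbikbumikiunf/ → benbikabumikiunf.
Rule 3 (nasal place assimilation): /n/ precedes the labial consonant /b/, so it assimilates in place to [m]. /n/ precedes the labial consonant /f/, so it assimilates in place to [m]. /benbikabumikiunf/ → bembikabumikiumf.
Rule 4 (intervocalic voicing): /k/ is a voiceless stop between vowels /i/ and /a/, so it voices to [g]. /k/ is a voiceless stop between vowels /i/ and /i/, so it voices to [g]. /bembikabumikiumf/ → bembigabumigiumf.

bembigabumigiumf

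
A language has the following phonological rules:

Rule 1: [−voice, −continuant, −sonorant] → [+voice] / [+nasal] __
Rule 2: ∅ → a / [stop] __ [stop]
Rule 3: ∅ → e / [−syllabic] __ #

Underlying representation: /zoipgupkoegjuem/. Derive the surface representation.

zoipagupakoegjueme

Rule 1 (post-nasal voicing): no segment meets the environment; /zoipgupkoegjuem/ is unchanged.
Rule 2 (stop-cluster a-epenthesis): /p/ and /g/ form a stop–stop cluster, so [a] is inserted between them. /p/ and /k/ form a stop–stop cluster, so [a] is inserted between them. /zoipgupkoegjuem/ → zoipagupakoegjuem.
Rule 3 (final e-epenthesis): the form ends in the consonant /m/, so [e] is inserted word-finally. /zoipagupakoegjuem/ → zoipagupakoegjueme.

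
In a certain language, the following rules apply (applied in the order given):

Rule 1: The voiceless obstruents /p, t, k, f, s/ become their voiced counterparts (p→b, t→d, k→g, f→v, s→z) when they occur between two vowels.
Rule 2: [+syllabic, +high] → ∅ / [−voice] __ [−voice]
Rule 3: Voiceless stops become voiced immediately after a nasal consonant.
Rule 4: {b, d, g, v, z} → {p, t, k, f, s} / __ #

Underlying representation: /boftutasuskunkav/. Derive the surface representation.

boftudazuskungaf

Rule 1 (intervocalic voicing): /t/ is a voiceless obstruent between vowels /u/ and /a/, so it voices to [d]. /s/ is a voiceless obstruent between vowels /a/ and /u/, so it voices to [z]. /boftutasuskunkav/ → boftudazuskunkav.
Rule 2 (high vowel syncope): no segment meets the environment; /boftudazuskunkav/ is unchanged.
Rule 3 (post-nasal voicing): /k/ is a voiceless stop immediately after the nasal /n/, so it voices to [g]. /boftudazuskunkav/ → boftudazuskungav.
Rule 4 (final devoicing): /v/ is a voiced obstruent in word-final position, so it devoices to [f]. /boftudazuskungav/ → boftudazuskungaf.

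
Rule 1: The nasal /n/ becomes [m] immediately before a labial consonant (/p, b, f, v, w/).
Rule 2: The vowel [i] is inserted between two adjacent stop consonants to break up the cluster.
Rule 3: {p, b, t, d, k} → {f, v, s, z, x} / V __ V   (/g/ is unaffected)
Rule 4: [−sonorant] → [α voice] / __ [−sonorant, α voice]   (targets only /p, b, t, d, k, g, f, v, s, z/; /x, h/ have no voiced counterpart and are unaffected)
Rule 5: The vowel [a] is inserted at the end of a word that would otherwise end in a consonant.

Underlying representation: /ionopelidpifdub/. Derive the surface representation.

Rule 1 (nasal place assimilation): no segment meets the environment; /ionopelidpifdub/ is unchanged.
Rule 2 (stop-cluster i-epenthesis): /d/ and /p/ form a stop–stop cluster, so [i] is inserted between them. /ionopelidpifdub/ → ionopelidipifdub.
Rule 3 (intervocalic spirantization): /p/ is a stop between vowels /o/ and /e/, so it spirantizes to the fricative [f]. /d/ is a stop between vowels /i/ and /i/, so it spirantizes to the fricative [z]. /p/ is a stop between vowels /i/ and /i/, so it spirantizes to the fricative [f]. /ionopelidipifdub/ → ionofelizififdub.
Rule 4 (regressive voicing assimilation): /f/ precedes the voiced obstruent /d/, so it voices to [v] by assimilation. /ionofelizififdub/ → ionofelizifivdub.
Rule 5 (final a-epenthesis): the form ends in the consonant /b/, so [a] is inserted word-finally. /ionofelizifivdub/ → ionofelizifivduba.

ionofelizifivduba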